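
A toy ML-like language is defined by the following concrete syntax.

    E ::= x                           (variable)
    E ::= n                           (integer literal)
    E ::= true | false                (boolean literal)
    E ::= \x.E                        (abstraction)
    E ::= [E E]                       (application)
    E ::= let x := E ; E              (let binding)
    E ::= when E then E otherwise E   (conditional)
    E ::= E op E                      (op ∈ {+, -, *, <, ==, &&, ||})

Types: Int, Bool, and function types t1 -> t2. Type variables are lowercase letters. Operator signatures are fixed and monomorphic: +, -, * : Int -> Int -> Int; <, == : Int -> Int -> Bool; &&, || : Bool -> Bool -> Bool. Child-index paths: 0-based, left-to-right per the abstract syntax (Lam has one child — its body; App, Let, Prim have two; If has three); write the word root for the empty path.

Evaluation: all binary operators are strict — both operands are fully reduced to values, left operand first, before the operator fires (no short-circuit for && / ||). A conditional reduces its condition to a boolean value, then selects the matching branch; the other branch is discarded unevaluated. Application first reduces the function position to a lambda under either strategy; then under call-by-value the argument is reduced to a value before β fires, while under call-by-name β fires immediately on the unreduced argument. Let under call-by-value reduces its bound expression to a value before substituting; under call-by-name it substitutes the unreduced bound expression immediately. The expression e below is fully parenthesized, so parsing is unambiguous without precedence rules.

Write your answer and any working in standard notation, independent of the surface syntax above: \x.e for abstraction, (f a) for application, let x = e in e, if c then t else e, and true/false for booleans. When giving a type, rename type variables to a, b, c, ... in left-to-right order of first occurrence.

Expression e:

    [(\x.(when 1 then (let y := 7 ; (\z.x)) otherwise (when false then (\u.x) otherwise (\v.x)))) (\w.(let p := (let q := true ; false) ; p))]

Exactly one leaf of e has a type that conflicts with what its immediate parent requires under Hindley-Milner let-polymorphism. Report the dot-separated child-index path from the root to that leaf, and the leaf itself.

Trace:
  unify Int ~ Bool
  FAIL: mismatch Int ~ Bool

Answer: 0.0.0 : 1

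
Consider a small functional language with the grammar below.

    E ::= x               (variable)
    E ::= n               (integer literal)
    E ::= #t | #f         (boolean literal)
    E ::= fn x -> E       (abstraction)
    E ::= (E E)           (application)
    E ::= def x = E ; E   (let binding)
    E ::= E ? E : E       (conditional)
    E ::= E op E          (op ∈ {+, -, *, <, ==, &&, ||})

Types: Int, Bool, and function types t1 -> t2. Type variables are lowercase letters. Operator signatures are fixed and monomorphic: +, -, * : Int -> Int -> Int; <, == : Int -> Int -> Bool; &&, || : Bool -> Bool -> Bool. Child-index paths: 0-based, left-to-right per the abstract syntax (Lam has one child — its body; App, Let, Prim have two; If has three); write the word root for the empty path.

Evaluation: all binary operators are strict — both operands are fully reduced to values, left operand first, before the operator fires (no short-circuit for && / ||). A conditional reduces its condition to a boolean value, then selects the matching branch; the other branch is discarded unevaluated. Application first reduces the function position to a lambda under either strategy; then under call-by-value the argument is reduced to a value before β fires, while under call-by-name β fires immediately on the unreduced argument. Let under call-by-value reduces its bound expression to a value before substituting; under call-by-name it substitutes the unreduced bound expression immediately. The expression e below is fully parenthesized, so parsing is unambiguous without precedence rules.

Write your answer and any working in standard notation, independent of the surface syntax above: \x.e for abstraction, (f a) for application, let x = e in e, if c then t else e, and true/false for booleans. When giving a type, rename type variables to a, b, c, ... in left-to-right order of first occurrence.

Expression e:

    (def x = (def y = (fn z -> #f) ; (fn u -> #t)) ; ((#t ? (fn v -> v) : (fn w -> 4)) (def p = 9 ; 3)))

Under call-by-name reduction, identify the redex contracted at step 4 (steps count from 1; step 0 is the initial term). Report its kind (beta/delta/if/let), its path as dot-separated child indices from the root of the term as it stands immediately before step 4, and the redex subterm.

Trace:
step 0: (let x = (let y = (\z.false) in (\u.true)) in ((if true then (\v.v) else (\w.4)) (let p = 9 in 3)))
step 1: [let@root] ((if true then (\v.v) else (\w.4)) (let p = 9 in 3))
step 2: [if@0] ((\v.v) (let p = 9 in 3))
step 3: [beta@root] (let p = 9 in 3)
step 4: [let@root] 3

Answer: let at root : (let p = 9 in 3)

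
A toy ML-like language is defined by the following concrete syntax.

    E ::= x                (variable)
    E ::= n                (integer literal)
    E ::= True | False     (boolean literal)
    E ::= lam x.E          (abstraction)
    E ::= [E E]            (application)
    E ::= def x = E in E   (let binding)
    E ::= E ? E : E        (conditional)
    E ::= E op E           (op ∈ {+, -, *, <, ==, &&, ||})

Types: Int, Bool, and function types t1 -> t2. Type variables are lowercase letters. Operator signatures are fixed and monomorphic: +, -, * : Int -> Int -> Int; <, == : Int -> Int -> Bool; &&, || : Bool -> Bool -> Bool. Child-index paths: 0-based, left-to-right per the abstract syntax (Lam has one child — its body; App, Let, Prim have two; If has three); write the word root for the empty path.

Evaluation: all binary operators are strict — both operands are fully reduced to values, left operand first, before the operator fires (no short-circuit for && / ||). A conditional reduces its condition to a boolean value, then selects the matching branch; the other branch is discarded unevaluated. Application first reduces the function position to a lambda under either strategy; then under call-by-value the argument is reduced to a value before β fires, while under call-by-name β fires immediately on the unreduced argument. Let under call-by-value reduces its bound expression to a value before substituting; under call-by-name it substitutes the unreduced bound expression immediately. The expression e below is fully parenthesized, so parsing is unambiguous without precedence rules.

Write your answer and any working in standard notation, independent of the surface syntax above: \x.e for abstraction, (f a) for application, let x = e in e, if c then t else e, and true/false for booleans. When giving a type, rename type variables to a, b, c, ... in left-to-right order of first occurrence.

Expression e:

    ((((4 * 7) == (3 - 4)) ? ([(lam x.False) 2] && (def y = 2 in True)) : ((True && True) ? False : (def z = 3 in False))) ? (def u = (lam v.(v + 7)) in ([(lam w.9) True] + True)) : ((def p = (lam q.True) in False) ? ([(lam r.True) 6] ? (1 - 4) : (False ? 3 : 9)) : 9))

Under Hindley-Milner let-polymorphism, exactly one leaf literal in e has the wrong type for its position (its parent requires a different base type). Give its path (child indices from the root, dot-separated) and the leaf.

Answer: 1.1.1 : true

Derivation:
  unify Int ~ Int
  unify Int ~ Int
  unify Int ~ Int
  unify Int ~ Int
  unify Int ~ Int
  unify Int ~ Int
  unify Bool ~ Bool
\x._ : a -> Bool
  unify a -> Bool ~ Int -> b
  unify a ~ Int
  unify Bool ~ b
_ _ : Bool
  unify Bool ~ Bool
let y : Int
  unify Bool ~ Bool
  unify Bool ~ Bool
  unify Bool ~ Bool
  unify Bool ~ Bool
let z : Int
  unify Bool ~ Bool
  unify Bool ~ Bool
  unify Bool ~ Bool
v : c
  unify c ~ Int
  unify Int ~ Int
\v._ : Int -> Int
let u : Int -> Int
\w._ : d -> Int
  unify d -> Int ~ Bool -> e
  unify d ~ Bool
  unify Int ~ e
_ _ : Int
  unify Int ~ Int
  unify Bool ~ Int
  FAIL: mismatch Bool ~ Int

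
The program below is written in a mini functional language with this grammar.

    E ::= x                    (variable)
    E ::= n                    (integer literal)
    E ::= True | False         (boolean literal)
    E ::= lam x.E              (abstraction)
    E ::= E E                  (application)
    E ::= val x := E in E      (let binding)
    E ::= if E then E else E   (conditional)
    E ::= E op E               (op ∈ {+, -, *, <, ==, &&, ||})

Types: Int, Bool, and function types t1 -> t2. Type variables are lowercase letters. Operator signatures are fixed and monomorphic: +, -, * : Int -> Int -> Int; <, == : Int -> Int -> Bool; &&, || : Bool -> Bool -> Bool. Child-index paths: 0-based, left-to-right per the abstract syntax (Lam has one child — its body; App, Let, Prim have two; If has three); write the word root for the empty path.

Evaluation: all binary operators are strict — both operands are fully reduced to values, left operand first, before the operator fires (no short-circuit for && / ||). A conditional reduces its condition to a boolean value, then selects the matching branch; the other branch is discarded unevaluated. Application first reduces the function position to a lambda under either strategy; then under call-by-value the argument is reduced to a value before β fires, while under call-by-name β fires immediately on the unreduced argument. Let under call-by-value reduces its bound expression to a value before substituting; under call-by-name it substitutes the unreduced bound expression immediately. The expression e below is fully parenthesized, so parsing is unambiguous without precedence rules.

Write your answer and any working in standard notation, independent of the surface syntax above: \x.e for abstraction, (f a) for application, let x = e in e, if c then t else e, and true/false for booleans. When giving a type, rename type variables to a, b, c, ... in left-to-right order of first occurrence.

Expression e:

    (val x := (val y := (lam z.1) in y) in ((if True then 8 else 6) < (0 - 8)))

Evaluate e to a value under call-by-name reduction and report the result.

Trace:
step 0: (let x = (let y = (\z.1) in y) in ((if true then 8 else 6) < (0 - 8)))
step 1: [let@root] ((if true then 8 else 6) < (0 - 8))
step 2: [if@0] (8 < (0 - 8))
step 3: [delta@1] (8 < -8)
step 4: [delta@root] false

Answer: false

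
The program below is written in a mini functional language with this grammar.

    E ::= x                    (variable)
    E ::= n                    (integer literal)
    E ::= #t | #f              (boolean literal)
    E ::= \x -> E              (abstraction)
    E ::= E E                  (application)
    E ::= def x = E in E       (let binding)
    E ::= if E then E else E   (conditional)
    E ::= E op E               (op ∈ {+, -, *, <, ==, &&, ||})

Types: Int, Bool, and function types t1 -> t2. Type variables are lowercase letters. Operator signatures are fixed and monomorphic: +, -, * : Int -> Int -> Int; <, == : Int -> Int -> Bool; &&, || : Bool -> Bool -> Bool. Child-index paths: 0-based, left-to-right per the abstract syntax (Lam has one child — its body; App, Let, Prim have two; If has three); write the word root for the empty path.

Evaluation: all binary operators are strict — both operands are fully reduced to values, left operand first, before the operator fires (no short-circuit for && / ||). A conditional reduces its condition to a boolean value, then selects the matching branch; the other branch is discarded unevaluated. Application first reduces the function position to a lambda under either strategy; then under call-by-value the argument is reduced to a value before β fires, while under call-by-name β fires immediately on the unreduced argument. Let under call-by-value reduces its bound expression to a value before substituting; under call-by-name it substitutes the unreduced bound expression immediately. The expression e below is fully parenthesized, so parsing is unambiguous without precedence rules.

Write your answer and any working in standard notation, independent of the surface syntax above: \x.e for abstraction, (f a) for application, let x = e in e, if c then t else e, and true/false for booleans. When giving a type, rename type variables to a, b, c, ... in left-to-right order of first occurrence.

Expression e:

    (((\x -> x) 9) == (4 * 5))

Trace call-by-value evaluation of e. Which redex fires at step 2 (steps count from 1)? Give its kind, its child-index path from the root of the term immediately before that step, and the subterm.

Working:
step 0: (((\x.x) 9) == (4 * 5))
step 1: [beta@0] (9 == (4 * 5))
step 2: [delta@1] (9 == 20)

Answer: delta at 1 : (4 * 5)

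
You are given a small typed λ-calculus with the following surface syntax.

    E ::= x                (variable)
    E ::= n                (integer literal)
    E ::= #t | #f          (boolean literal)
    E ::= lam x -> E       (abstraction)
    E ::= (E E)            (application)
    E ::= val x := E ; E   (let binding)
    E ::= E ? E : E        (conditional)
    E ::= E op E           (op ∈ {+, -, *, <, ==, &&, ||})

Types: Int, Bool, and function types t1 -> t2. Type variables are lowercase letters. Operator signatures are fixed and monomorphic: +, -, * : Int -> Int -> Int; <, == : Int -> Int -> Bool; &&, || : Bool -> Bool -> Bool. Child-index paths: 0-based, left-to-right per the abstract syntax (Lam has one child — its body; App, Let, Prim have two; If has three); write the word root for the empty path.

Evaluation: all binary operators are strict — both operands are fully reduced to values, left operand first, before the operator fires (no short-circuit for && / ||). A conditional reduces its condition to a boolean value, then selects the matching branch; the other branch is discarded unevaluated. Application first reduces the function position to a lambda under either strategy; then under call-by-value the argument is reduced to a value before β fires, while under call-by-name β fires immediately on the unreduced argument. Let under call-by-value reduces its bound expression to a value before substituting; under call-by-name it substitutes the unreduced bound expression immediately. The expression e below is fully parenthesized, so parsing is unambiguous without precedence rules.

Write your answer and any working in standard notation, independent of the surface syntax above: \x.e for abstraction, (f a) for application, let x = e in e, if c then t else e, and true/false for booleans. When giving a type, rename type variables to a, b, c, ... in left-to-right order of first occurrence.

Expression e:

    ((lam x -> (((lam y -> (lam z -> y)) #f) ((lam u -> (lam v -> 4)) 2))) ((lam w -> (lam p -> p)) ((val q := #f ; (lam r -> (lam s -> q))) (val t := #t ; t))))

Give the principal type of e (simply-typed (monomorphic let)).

Answer: Bool

Trace:
y : b
\z._ : c -> b
\y._ : b -> c -> b
  unify b -> c -> b ~ Bool -> d
  unify b ~ Bool
  unify c -> Bool ~ d
_ _ : c -> Bool
\v._ : f -> Int
\u._ : e -> f -> Int
  unify e -> f -> Int ~ Int -> g
  unify e ~ Int
  unify f -> Int ~ g
_ _ : f -> Int
  unify c -> Bool ~ (f -> Int) -> h
  unify c ~ f -> Int
  unify Bool ~ h
_ _ : Bool
\x._ : a -> Bool
p : j
\p._ : j -> j
\w._ : i -> j -> j
let q : Bool
q : Bool
\s._ : l -> Bool
\r._ : k -> l -> Bool
let t : Bool
t : Bool
  unify k -> l -> Bool ~ Bool -> m
  unify k ~ Bool
  unify l -> Bool ~ m
_ _ : l -> Bool
  unify i -> j -> j ~ (l -> Bool) -> n
  unify i ~ l -> Bool
  unify j -> j ~ n
_ _ : j -> j
  unify a -> Bool ~ (j -> j) -> o
  unify a ~ j -> j
  unify Bool ~ o
_ _ : Bool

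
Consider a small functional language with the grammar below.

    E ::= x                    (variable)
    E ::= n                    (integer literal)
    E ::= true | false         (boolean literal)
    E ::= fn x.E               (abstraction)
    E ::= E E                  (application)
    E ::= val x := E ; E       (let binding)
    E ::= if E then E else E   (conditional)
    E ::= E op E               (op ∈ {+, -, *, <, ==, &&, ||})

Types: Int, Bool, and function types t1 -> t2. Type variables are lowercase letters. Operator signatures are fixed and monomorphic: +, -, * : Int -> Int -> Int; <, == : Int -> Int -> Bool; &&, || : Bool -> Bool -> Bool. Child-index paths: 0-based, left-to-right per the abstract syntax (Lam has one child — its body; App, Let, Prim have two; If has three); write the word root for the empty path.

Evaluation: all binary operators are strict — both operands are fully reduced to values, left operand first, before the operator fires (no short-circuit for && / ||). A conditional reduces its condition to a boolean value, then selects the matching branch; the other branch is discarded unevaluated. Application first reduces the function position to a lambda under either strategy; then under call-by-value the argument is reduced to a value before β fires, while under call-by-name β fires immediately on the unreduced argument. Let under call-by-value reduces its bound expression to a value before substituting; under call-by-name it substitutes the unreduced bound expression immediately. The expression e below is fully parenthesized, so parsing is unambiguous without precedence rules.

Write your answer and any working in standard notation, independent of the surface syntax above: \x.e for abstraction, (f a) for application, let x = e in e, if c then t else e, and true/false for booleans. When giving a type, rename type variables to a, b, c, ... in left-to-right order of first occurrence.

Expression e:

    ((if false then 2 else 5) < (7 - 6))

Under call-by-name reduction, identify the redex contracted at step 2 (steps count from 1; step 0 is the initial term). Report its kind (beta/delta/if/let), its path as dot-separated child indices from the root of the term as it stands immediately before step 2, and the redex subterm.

Answer: delta at 1 : (7 - 6)

Trace:
step 0: ((if false then 2 else 5) < (7 - 6))
step 1: [if@0] (5 < (7 - 6))
step 2: [delta@1] (5 < 1)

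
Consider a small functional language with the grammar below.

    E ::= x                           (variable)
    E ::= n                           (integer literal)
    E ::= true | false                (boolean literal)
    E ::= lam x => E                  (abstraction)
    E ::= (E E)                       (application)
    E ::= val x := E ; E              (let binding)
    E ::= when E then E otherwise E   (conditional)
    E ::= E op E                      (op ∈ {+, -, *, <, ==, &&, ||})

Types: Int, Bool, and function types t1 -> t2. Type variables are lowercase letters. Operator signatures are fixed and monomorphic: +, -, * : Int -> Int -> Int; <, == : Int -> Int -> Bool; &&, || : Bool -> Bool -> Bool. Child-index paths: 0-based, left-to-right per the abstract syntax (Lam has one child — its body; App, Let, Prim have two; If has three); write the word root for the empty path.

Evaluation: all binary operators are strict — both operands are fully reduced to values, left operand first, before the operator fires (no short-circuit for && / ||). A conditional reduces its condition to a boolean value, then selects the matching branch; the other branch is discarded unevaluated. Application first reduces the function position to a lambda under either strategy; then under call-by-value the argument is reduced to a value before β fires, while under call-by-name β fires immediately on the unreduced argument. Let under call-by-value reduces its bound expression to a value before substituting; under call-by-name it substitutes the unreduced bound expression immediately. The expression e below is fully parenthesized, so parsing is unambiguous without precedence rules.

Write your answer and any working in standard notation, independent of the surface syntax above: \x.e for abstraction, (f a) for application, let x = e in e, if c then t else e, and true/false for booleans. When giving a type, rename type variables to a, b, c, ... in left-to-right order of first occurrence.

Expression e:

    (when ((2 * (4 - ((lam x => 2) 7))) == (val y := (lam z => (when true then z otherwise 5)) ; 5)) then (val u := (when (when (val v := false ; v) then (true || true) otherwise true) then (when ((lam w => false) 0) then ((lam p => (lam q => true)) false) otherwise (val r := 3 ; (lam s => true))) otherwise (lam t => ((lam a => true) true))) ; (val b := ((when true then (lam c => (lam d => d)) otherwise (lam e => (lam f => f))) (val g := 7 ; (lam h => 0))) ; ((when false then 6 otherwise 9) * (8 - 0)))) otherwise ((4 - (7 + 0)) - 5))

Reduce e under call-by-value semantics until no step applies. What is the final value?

Answer: -8

Derivation:
step 0: (if ((2 * (4 - ((\x.2) 7))) == (let y = (\z.(if true then z else 5)) in 5)) then (let u = (if (if (let v = false in v) then (true || true) else true) then (if ((\w.false) 0) then ((\p.(\q.true)) false) else (let r = 3 in (\s.true))) else (\t.((\a.true) true))) in (let b = ((if true then (\c.(\d.d)) else (\e.(\f.f))) (let g = 7 in (\h.0))) in ((if false then 6 else 9) * (8 - 0)))) else ((4 - (7 + 0)) - 5))
step 1: [beta@0.0.1.1] (if ((2 * (4 - 2)) == (let y = (\z.(if true then z else 5)) in 5)) then (let u = (if (if (let v = false in v) then (true || true) else true) then (if ((\w.false) 0) then ((\p.(\q.true)) false) else (let r = 3 in (\s.true))) else (\t.((\a.true) true))) in (let b = ((if true then (\c.(\d.d)) else (\e.(\f.f))) (let g = 7 in (\h.0))) in ((if false then 6 else 9) * (8 - 0)))) else ((4 - (7 + 0)) - 5))
step 2: [delta@0.0.1] (if ((2 * 2) == (let y = (\z.(if true then z else 5)) in 5)) then (let u = (if (if (let v = false in v) then (true || true) else true) then (if ((\w.false) 0) then ((\p.(\q.true)) false) else (let r = 3 in (\s.true))) else (\t.((\a.true) true))) in (let b = ((if true then (\c.(\d.d)) else (\e.(\f.f))) (let g = 7 in (\h.0))) in ((if false then 6 else 9) * (8 - 0)))) else ((4 - (7 + 0)) - 5))
step 3: [delta@0.0] (if (4 == (let y = (\z.(if true then z else 5)) in 5)) then (let u = (if (if (let v = false in v) then (true || true) else true) then (if ((\w.false) 0) then ((\p.(\q.true)) false) else (let r = 3 in (\s.true))) else (\t.((\a.true) true))) in (let b = ((if true then (\c.(\d.d)) else (\e.(\f.f))) (let g = 7 in (\h.0))) in ((if false then 6 else 9) * (8 - 0)))) else ((4 - (7 + 0)) - 5))
step 4: [let@0.1] (if (4 == 5) then (let u = (if (if (let v = false in v) then (true || true) else true) then (if ((\w.false) 0) then ((\p.(\q.true)) false) else (let r = 3 in (\s.true))) else (\t.((\a.true) true))) in (let b = ((if true then (\c.(\d.d)) else (\e.(\f.f))) (let g = 7 in (\h.0))) in ((if false then 6 else 9) * (8 - 0)))) else ((4 - (7 + 0)) - 5))
step 5: [delta@0] (if false then (let u = (if (if (let v = false in v) then (true || true) else true) then (if ((\w.false) 0) then ((\p.(\q.true)) false) else (let r = 3 in (\s.true))) else (\t.((\a.true) true))) in (let b = ((if true then (\c.(\d.d)) else (\e.(\f.f))) (let g = 7 in (\h.0))) in ((if false then 6 else 9) * (8 - 0)))) else ((4 - (7 + 0)) - 5))
step 6: [if@root] ((4 - (7 + 0)) - 5)
step 7: [delta@0.1] ((4 - 7) - 5)
step 8: [delta@0] (-3 - 5)
step 9: [delta@root] -8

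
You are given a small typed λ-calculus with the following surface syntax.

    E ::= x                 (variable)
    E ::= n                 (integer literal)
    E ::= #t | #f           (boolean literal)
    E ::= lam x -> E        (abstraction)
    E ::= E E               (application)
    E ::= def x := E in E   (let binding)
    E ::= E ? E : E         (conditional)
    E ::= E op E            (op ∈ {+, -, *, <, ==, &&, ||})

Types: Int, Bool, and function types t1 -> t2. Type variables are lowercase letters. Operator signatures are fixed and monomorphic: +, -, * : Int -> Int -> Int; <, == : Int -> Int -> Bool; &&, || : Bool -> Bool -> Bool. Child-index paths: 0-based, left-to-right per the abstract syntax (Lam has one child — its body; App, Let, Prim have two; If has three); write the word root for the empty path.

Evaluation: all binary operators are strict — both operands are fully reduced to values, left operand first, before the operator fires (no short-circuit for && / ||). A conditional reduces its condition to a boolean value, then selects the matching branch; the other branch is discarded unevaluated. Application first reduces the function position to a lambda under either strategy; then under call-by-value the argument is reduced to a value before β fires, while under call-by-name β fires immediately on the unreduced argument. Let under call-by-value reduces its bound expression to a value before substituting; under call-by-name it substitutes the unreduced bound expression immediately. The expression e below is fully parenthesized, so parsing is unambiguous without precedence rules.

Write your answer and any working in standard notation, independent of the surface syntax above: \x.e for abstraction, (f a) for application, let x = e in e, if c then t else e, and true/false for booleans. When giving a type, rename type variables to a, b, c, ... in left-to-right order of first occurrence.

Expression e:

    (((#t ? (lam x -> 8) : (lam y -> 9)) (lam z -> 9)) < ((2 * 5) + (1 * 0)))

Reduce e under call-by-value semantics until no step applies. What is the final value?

Answer: true

Derivation:
step 0: (((if true then (\x.8) else (\y.9)) (\z.9)) < ((2 * 5) + (1 * 0)))
step 1: [if@0.0] (((\x.8) (\z.9)) < ((2 * 5) + (1 * 0)))
step 2: [beta@0] (8 < ((2 * 5) + (1 * 0)))
step 3: [delta@1.0] (8 < (10 + (1 * 0)))
step 4: [delta@1.1] (8 < (10 + 0))
step 5: [delta@1] (8 < 10)
step 6: [delta@root] true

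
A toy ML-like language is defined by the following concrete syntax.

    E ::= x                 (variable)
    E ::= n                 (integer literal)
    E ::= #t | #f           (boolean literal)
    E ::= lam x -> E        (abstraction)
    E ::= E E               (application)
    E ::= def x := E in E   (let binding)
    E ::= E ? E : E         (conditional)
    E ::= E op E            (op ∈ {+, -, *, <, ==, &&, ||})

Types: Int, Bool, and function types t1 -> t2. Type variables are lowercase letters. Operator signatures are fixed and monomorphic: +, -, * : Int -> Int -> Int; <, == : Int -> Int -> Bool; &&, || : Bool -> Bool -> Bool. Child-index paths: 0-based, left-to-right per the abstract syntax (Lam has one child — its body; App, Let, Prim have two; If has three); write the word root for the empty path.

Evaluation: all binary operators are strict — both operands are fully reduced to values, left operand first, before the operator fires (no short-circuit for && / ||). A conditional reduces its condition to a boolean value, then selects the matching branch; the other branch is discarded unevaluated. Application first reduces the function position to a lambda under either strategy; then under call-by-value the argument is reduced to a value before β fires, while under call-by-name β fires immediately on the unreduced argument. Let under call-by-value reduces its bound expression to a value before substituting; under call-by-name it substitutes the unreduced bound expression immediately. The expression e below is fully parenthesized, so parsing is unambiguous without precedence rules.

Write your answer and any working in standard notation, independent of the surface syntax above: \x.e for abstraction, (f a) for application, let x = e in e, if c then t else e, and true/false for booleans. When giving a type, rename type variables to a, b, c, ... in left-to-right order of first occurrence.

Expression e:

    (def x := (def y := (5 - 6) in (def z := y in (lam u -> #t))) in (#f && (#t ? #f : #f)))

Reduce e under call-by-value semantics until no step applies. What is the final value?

Working:
step 0: (let x = (let y = (5 - 6) in (let z = y in (\u.true))) in (false && (if true then false else false)))
step 1: [delta@0.0] (let x = (let y = -1 in (let z = y in (\u.true))) in (false && (if true then false else false)))
step 2: [let@0] (let x = (let z = -1 in (\u.true)) in (false && (if true then false else false)))
step 3: [let@0] (let x = (\u.true) in (false && (if true then false else false)))
step 4: [let@root] (false && (if true then false else false))
step 5: [if@1] (false && false)
step 6: [delta@root] false

Answer: false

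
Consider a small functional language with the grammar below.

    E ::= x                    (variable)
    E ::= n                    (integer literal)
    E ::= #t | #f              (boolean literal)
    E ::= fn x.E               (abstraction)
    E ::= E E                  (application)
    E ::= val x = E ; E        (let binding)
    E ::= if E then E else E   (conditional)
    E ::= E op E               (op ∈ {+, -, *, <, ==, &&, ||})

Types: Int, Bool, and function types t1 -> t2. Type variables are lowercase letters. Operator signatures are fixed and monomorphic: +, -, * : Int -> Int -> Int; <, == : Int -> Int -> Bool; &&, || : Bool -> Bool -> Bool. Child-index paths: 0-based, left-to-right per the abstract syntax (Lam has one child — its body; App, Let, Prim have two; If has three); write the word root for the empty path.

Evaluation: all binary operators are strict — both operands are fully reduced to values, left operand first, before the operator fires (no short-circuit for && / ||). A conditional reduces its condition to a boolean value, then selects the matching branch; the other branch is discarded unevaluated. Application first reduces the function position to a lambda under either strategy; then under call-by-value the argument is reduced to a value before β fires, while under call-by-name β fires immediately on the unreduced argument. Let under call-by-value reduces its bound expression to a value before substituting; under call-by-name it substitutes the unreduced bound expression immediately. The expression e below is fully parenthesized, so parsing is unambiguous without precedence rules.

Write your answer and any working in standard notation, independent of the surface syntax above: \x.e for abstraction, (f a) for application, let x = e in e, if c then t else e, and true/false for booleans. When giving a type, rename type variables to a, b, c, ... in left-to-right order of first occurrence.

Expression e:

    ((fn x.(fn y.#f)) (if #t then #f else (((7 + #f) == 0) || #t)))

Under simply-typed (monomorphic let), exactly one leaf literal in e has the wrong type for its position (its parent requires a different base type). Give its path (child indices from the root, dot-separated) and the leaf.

Trace:
\y._ : b -> Bool
\x._ : a -> b -> Bool
  unify Bool ~ Bool
  unify Int ~ Int
  unify Bool ~ Int
  FAIL: mismatch Bool ~ Int

Answer: 1.2.0.0.1 : false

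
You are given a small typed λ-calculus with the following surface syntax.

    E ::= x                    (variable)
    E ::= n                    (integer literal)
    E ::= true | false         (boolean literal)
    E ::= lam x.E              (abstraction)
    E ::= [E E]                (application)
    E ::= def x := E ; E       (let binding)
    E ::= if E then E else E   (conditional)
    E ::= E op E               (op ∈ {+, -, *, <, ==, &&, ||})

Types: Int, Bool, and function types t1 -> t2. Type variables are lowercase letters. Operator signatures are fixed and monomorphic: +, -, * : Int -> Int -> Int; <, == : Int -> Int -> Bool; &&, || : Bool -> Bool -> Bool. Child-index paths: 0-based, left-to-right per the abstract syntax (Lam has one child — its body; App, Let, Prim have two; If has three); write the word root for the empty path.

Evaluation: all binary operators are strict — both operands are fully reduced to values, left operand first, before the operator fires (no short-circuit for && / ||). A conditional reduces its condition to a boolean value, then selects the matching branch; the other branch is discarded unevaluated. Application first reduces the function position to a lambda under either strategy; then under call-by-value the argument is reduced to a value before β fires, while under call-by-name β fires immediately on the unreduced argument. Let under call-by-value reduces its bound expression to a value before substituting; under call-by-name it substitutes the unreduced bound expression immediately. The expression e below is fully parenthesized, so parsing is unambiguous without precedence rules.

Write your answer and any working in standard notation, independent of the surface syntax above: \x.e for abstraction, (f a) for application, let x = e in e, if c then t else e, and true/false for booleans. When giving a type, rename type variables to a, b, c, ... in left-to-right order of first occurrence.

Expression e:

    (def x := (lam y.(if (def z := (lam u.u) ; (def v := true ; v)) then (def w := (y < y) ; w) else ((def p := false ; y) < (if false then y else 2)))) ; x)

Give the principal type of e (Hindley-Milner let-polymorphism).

Answer: Int -> Bool

Working:
u : b
\u._ : b -> b
let z : forall. b -> b
let v : Bool
v : Bool
  unify Bool ~ Bool
y : a
  unify a ~ Int
y : Int
  unify Int ~ Int
let w : Bool
w : Bool
let p : Bool
y : Int
  unify Int ~ Int
  unify Bool ~ Bool
y : Int
  unify Int ~ Int
  unify Int ~ Int
  unify Bool ~ Bool
\y._ : Int -> Bool
let x : Int -> Bool
x : Int -> Bool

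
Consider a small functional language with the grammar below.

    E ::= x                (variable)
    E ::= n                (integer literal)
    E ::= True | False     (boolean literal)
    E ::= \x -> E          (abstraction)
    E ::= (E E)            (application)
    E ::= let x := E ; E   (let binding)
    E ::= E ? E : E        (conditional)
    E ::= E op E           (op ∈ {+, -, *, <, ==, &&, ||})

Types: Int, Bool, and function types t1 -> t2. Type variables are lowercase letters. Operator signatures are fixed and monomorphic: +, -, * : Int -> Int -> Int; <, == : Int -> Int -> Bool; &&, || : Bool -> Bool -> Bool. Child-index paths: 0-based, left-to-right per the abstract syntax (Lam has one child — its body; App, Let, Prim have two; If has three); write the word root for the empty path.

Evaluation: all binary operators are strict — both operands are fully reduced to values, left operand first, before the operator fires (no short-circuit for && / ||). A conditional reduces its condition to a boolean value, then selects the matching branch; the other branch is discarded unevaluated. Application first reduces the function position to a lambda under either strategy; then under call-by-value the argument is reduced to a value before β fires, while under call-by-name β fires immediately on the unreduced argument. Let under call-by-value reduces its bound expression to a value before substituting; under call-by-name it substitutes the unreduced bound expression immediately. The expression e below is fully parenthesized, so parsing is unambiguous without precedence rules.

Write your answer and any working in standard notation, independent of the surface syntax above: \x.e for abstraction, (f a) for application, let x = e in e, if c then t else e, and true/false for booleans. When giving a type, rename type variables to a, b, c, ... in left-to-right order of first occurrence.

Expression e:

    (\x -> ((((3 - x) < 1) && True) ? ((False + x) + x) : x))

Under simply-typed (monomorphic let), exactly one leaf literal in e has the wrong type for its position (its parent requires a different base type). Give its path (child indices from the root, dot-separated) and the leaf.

Answer: 0.1.0.0 : false

Trace:
  unify Int ~ Int
x : a
  unify a ~ Int
  unify Int ~ Int
  unify Int ~ Int
  unify Bool ~ Bool
  unify Bool ~ Bool
  unify Bool ~ Bool
  unify Bool ~ Int
  FAIL: mismatch Bool ~ Int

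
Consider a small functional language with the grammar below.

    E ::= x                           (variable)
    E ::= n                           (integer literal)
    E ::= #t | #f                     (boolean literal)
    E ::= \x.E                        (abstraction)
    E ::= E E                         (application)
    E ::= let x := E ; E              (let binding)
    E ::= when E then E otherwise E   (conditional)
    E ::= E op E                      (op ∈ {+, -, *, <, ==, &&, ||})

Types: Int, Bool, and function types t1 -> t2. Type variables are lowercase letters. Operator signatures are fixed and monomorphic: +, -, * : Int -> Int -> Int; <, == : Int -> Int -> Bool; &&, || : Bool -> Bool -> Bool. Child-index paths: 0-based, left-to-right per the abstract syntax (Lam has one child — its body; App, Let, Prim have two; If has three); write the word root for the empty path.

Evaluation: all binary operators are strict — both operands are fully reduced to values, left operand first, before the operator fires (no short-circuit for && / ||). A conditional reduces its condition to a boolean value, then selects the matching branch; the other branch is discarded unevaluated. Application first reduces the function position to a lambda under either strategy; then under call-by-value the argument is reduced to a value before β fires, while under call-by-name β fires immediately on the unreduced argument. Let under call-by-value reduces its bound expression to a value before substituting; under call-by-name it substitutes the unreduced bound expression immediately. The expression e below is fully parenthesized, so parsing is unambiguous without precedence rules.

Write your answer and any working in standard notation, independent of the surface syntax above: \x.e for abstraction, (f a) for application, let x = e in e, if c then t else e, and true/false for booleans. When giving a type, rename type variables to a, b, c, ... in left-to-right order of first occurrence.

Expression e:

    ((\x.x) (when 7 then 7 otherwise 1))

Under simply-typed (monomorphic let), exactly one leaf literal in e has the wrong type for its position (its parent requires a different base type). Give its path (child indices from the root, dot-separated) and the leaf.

Answer: 1.0 : 7

Trace:
x : a
\x._ : a -> a
  unify Int ~ Bool
  FAIL: mismatch Int ~ Bool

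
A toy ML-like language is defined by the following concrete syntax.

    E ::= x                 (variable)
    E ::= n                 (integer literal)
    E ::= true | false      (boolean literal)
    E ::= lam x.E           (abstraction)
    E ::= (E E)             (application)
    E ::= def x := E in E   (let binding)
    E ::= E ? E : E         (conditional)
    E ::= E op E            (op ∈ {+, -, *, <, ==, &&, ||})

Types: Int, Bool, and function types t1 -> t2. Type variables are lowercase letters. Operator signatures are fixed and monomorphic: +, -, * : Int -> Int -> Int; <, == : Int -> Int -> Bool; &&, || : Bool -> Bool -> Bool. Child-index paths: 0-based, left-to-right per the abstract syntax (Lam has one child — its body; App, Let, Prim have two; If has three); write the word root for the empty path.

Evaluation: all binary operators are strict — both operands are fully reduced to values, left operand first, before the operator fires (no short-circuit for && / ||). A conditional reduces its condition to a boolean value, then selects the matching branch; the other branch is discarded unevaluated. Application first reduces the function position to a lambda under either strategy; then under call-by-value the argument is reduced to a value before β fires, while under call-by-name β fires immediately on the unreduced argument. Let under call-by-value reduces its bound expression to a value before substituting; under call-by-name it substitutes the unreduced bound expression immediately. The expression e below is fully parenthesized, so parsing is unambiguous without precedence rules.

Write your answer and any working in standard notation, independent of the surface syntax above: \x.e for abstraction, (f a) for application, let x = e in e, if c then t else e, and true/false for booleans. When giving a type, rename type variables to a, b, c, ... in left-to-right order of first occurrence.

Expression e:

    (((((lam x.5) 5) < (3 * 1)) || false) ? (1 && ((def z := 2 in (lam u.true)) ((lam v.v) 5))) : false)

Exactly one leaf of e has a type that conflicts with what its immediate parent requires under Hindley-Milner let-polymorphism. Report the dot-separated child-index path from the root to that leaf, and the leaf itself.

Trace:
\x._ : a -> Int
  unify a -> Int ~ Int -> b
  unify a ~ Int
  unify Int ~ b
_ _ : Int
  unify Int ~ Int
  unify Int ~ Int
  unify Int ~ Int
  unify Int ~ Int
  unify Bool ~ Bool
  unify Bool ~ Bool
  unify Bool ~ Bool
  unify Int ~ Bool
  FAIL: mismatch Int ~ Bool

Answer: 1.0 : 1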